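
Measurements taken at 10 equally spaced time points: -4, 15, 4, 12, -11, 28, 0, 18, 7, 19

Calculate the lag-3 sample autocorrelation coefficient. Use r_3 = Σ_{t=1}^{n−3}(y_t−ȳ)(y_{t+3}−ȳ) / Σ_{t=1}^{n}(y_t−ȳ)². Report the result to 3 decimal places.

-0.467

Mean ȳ = (-4 + 15 + 4 + 12 − 11 + 28 + 0 + 18 + 7 + 19)/10 = 8.8000
Σ(y_t−ȳ)(y_{t+3}−ȳ) = (-40.9600) + (-122.7600) + (-92.1600) + (-28.1600) + (-182.1600) + (-34.5600) + (-89.7600) = -590.5200
Denominator Σ(y_t−ȳ)² = 1265.6000
r_3 = -590.5200 / 1265.6000 = -0.467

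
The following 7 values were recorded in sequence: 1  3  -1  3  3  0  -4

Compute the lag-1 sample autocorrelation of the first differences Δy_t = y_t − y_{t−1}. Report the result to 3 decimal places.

-0.267

First differences Δy: 2, -4, 4, 0, -3, -4
Mean of differences = -0.8333
Numerator Σ(Δy_t−Δȳ)(Δy_{t+1}−Δȳ) = -15.1944
Denominator Σ(Δy_t−Δȳ)² = 56.8333
r_1(Δy) = -15.1944 / 56.8333 = -0.267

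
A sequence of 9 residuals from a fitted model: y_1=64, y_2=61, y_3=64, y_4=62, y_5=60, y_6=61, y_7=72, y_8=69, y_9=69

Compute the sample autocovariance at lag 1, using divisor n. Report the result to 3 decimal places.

6.654

Mean ȳ = (64 + 61 + 64 + 62 + 60 + 61 + 72 + 69 + 69)/9 = 64.6667
Σ_{t=1}^{8}(y_t−ȳ)(y_{t+1}−ȳ) = 59.8889
γ_1 = 59.8889 / 9 = 6.654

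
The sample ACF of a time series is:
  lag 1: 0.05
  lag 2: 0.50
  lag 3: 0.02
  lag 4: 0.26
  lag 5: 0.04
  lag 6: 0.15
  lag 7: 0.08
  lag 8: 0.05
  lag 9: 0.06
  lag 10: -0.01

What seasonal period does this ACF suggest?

The largest autocorrelation is r_2 = 0.50, with weaker echoes at lags 4 (0.26) and 6 (0.15); the remaining lags stay at or below 0.08.
The dominant spike at lag 2 indicates a seasonal period of 2.

2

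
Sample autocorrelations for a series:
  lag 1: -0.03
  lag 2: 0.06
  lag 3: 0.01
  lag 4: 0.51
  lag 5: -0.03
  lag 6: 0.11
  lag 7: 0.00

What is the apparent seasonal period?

4

The largest autocorrelation is r_4 = 0.51; the remaining lags stay at or below 0.11.
The dominant spike at lag 4 indicates a seasonal period of 4.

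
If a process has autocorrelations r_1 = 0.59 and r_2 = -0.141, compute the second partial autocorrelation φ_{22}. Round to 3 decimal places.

-0.750

φ_{22} = (r_2 − r_1²) / (1 − r_1²)
r_1² = (0.59)² = 0.3481
Numerator = -0.141 − 0.3481 = -0.4891; denominator = 1 − 0.3481 = 0.6519
φ_{22} = -0.4891 / 0.6519 = -0.750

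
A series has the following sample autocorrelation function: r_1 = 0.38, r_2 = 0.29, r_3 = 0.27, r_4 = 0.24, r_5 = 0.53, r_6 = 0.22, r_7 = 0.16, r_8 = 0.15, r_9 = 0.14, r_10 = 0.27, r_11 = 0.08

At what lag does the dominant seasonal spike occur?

The largest autocorrelation is r_5 = 0.53; the remaining lags stay at or below 0.38. The elevated value at lag 1 (0.38), dropping to 0.29 at lag 2, reflects decaying short-term dependence rather than seasonality.
The dominant spike at lag 5 indicates a seasonal period of 5.

5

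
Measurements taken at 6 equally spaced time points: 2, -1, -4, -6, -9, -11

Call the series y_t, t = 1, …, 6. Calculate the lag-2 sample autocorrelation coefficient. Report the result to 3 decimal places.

Mean ȳ = (2 − 1 − 4 − 6 − 9 − 11)/6 = -4.8333
Deviations from mean: 6.8333, 3.8333, 0.8333, -1.1667, -4.1667, -6.1667
Numerator Σ_{t=1}^{4}(y_t−ȳ)(y_{t+2}−ȳ) = 4.9444
Denominator Σ(y_t−ȳ)² = 118.8333
r_2 = 4.9444 / 118.8333 = 0.042

0.042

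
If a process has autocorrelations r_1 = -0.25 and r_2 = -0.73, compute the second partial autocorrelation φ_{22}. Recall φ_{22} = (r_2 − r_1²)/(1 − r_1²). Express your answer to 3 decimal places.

φ_{22} = (r_2 − r_1²) / (1 − r_1²)
r_1² = (-0.25)² = 0.0625
Numerator = -0.73 − 0.0625 = -0.7925; denominator = 1 − 0.0625 = 0.9375
φ_{22} = -0.7925 / 0.9375 = -0.845

-0.845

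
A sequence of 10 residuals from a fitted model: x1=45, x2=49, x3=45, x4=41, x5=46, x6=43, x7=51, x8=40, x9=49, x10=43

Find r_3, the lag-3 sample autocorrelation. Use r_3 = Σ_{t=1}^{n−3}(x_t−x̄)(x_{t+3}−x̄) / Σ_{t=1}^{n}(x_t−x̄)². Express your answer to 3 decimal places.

-0.385

Mean x̄ = (45 + 49 + 45 + 41 + 46 + 43 + 51 + 40 + 49 + 43)/10 = 45.2000
Numerator Σ_{t=1}^{7}(x_t−x̄)(x_{t+3}−x̄) = -45.3200
Denominator Σ(x_t−x̄)² = 117.6000
r_3 = -45.3200 / 117.6000 = -0.385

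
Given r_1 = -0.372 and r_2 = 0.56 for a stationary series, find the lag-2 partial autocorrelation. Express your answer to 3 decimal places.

φ_{22} = (r_2 − r_1²) / (1 − r_1²)
r_1² = (-0.372)² = 0.138384
Numerator = 0.56 − 0.1384 = 0.4216; denominator = 1 − 0.1384 = 0.8616
φ_{22} = 0.4216 / 0.8616 = 0.489

0.489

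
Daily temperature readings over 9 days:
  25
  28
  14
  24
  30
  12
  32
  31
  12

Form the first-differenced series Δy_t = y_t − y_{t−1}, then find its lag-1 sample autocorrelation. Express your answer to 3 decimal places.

-0.419

First differences Δy: 3, -14, 10, 6, -18, 20, -1, -19
Mean of differences = -1.6250
Numerator Σ(Δy_t−Δȳ)(Δy_{t+1}−Δȳ) = -588.7656
Denominator Σ(Δy_t−Δȳ)² = 1405.8750
r_1(Δy) = -588.7656 / 1405.8750 = -0.419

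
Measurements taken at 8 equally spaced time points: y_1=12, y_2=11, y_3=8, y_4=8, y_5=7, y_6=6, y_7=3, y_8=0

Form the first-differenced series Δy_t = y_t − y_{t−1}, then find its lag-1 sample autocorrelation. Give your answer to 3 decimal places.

-0.069

First differences Δy: -1, -3, 0, -1, -1, -3, -3
Mean of differences = -1.7143
Numerator Σ(Δy_t−Δȳ)(Δy_{t+1}−Δȳ) = -0.6531
Denominator Σ(Δy_t−Δȳ)² = 9.4286
r_1(Δy) = -0.6531 / 9.4286 = -0.069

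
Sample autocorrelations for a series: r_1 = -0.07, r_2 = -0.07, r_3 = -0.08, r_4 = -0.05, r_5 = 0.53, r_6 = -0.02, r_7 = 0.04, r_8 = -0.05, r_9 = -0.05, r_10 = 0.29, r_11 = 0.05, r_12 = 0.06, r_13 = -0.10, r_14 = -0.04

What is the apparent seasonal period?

5

The largest autocorrelation is r_5 = 0.53, with a weaker echo at lag 10 (0.29); the remaining lags stay at or below 0.06.
The dominant spike at lag 5 indicates a seasonal period of 5.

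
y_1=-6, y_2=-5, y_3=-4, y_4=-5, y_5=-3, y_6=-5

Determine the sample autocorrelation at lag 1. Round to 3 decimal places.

-0.208

Mean ȳ = (-6 − 5 − 4 − 5 − 3 − 5)/6 = -4.6667
Numerator Σ_{t=1}^{5}(y_t−ȳ)(y_{t+1}−ȳ) = -1.1111
Denominator Σ(y_t−ȳ)² = 5.3333
r_1 = -1.1111 / 5.3333 = -0.208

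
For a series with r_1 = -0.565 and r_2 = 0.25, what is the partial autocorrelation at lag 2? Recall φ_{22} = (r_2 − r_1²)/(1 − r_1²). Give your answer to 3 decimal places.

φ_{22} = (r_2 − r_1²) / (1 − r_1²)
r_1² = (-0.565)² = 0.319225
Numerator = 0.25 − 0.3192 = -0.0692; denominator = 1 − 0.3192 = 0.6808
φ_{22} = -0.0692 / 0.6808 = -0.102

-0.102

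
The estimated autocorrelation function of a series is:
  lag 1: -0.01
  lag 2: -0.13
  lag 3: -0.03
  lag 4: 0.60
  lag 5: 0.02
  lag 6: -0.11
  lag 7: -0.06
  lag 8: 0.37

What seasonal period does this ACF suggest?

The largest autocorrelation is r_4 = 0.60, with a weaker echo at lag 8 (0.37); the remaining lags stay at or below 0.02.
The dominant spike at lag 4 indicates a seasonal period of 4.

4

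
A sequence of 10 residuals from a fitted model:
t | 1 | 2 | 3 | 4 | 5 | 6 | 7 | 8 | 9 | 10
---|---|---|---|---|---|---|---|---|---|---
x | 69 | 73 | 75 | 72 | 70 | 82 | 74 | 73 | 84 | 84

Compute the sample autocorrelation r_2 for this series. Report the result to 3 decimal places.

Mean x̄ = (69 + 73 + 75 + 72 + 70 + 82 + 74 + 73 + 84 + 84)/10 = 75.6000
Numerator Σ_{t=1}^{8}(x_t−x̄)(x_{t+2}−x̄) = -49.3200
Denominator Σ(x_t−x̄)² = 286.4000
r_2 = -49.3200 / 286.4000 = -0.172

-0.172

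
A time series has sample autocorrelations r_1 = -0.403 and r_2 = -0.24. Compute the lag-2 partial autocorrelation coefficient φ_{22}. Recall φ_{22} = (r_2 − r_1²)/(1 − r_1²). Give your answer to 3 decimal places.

-0.480

φ_{22} = (r_2 − r_1²) / (1 − r_1²)
r_1² = (-0.403)² = 0.162409
Numerator = -0.24 − 0.1624 = -0.4024; denominator = 1 − 0.1624 = 0.8376
φ_{22} = -0.4024 / 0.8376 = -0.480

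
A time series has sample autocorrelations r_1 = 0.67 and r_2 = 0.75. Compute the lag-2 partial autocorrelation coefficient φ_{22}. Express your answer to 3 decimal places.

φ_{22} = (r_2 − r_1²) / (1 − r_1²)
r_1² = (0.67)² = 0.4489
Numerator = 0.75 − 0.4489 = 0.3011; denominator = 1 − 0.4489 = 0.5511
φ_{22} = 0.3011 / 0.5511 = 0.546

0.546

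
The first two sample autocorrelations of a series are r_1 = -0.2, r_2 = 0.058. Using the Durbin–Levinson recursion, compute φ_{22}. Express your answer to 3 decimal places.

0.019

φ_{22} = (r_2 − r_1²) / (1 − r_1²)
r_1² = (-0.2)² = 0.04
Numerator = 0.058 − 0.0400 = 0.0180; denominator = 1 − 0.0400 = 0.9600
φ_{22} = 0.0180 / 0.9600 = 0.019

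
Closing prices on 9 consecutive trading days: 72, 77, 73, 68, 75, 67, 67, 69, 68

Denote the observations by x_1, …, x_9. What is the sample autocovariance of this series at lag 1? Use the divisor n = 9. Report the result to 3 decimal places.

1.506

Mean x̄ = (72 + 77 + 73 + 68 + 75 + 67 + 67 + 69 + 68)/9 = 70.6667
Σ_{t=1}^{8}(x_t−x̄)(x_{t+1}−x̄) = 13.5556
γ_1 = 13.5556 / 9 = 1.506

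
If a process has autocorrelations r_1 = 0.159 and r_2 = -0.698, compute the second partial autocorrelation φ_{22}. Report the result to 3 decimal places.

-0.742

φ_{22} = (r_2 − r_1²) / (1 − r_1²)
r_1² = (0.159)² = 0.025281
Numerator = -0.698 − 0.0253 = -0.7233; denominator = 1 − 0.0253 = 0.9747
φ_{22} = -0.7233 / 0.9747 = -0.742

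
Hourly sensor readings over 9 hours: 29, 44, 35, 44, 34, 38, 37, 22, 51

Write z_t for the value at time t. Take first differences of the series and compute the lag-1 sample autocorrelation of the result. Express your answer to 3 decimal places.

-0.475

First differences Δz: 15, -9, 9, -10, 4, -1, -15, 29
Mean of differences = 2.7500
Numerator Σ(Δz_t−Δz̄)(Δz_{t+1}−Δz̄) = -717.0625
Denominator Σ(Δz_t−Δz̄)² = 1509.5000
r_1(Δz) = -717.0625 / 1509.5000 = -0.475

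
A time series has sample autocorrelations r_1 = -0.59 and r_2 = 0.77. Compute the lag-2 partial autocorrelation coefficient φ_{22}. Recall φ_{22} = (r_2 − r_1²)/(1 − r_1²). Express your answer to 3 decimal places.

0.647

φ_{22} = (r_2 − r_1²) / (1 − r_1²)
r_1² = (-0.59)² = 0.3481
Numerator = 0.77 − 0.3481 = 0.4219; denominator = 1 − 0.3481 = 0.6519
φ_{22} = 0.4219 / 0.6519 = 0.647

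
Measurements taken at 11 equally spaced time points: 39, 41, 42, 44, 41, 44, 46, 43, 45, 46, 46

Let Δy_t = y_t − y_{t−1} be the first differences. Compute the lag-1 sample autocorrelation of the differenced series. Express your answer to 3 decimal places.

First differences Δy: 2, 1, 2, -3, 3, 2, -3, 2, 1, 0
Mean of differences = 0.7000
Numerator Σ(Δy_t−Δȳ)(Δy_{t+1}−Δȳ) = -18.9900
Denominator Σ(Δy_t−Δȳ)² = 40.1000
r_1(Δy) = -18.9900 / 40.1000 = -0.474

-0.474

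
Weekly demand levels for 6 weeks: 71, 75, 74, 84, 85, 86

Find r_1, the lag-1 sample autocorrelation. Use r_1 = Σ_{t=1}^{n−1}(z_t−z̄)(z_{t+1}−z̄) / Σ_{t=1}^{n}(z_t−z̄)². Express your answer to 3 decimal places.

0.459

Mean z̄ = (71 + 75 + 74 + 84 + 85 + 86)/6 = 79.1667
Deviations from mean: -8.1667, -4.1667, -5.1667, 4.8333, 5.8333, 6.8333
Σ(z_t−z̄)(z_{t+1}−z̄) = (34.0278) + (21.5278) + (-24.9722) + (28.1944) + (39.8611) = 98.6389
Denominator Σ(z_t−z̄)² = 214.8333
r_1 = 98.6389 / 214.8333 = 0.459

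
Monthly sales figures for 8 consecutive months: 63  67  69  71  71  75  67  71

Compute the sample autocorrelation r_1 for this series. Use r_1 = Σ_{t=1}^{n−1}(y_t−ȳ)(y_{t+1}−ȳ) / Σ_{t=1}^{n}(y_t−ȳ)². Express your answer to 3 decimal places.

0.114

Mean ȳ = (63 + 67 + 69 + 71 + 71 + 75 + 67 + 71)/8 = 69.2500
Numerator Σ_{t=1}^{7}(y_t−ȳ)(y_{t+1}−ȳ) = 10.4375
Denominator Σ(y_t−ȳ)² = 91.5000
r_1 = 10.4375 / 91.5000 = 0.114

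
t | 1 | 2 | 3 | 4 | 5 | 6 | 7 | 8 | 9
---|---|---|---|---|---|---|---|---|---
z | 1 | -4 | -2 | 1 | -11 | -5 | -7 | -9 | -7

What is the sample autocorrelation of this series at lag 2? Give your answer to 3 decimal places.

Mean z̄ = (1 − 4 − 2 + 1 − 11 − 5 − 7 − 9 − 7)/9 = -4.7778
Numerator Σ_{t=1}^{7}(z_t−z̄)(z_{t+2}−z̄) = 21.6790
Denominator Σ(z_t−z̄)² = 141.5556
r_2 = 21.6790 / 141.5556 = 0.153

0.153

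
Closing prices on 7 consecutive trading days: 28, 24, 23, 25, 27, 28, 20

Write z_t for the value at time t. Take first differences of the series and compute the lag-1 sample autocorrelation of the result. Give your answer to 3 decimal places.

First differences Δz: -4, -1, 2, 2, 1, -8
Mean of differences = -1.3333
Numerator Σ(Δz_t−Δz̄)(Δz_{t+1}−Δz̄) = 3.5556
Denominator Σ(Δz_t−Δz̄)² = 79.3333
r_1(Δz) = 3.5556 / 79.3333 = 0.045

0.045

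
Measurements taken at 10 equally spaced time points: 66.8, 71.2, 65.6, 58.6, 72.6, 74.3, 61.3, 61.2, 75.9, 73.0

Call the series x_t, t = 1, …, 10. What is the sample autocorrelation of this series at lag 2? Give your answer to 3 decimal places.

Mean x̄ = (66.8 + 71.2 + 65.6 + 58.6 + 72.6 + 74.3 + 61.3 + 61.2 + 75.9 + 73.0)/10 = 68.0500
Numerator Σ_{t=1}^{8}(x_t−x̄)(x_{t+2}−x̄) = -257.3350
Denominator Σ(x_t−x̄)² = 345.1650
r_2 = -257.3350 / 345.1650 = -0.746

-0.746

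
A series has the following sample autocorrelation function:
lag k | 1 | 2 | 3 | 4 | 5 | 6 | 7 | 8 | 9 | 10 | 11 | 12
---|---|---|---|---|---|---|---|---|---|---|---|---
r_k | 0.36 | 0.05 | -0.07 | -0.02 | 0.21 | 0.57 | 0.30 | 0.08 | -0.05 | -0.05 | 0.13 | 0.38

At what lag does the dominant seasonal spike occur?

6

The largest autocorrelation is r_6 = 0.57, with a weaker echo at lag 12 (0.38); the remaining lags stay at or below 0.36. The elevated value at lag 1 (0.36), dropping to 0.05 at lag 2, reflects decaying short-term dependence rather than seasonality.
The dominant spike at lag 6 indicates a seasonal period of 6.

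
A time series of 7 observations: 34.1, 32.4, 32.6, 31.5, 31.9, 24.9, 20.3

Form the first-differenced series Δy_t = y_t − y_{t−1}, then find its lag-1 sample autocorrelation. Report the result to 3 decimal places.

0.137

First differences Δy: -1.7, 0.2, -1.1, 0.4, -7.0, -4.6
Mean of differences = -2.3000
Numerator Σ(Δy_t−Δȳ)(Δy_{t+1}−Δȳ) = 5.8600
Denominator Σ(Δy_t−Δȳ)² = 42.7200
r_1(Δy) = 5.8600 / 42.7200 = 0.137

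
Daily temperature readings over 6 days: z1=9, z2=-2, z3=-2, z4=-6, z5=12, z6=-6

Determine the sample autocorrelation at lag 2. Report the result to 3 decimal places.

Mean z̄ = (9 − 2 − 2 − 6 + 12 − 6)/6 = 0.8333
Numerator Σ_{t=1}^{4}(z_t−z̄)(z_{t+2}−z̄) = 11.2778
Denominator Σ(z_t−z̄)² = 300.8333
r_2 = 11.2778 / 300.8333 = 0.037

0.037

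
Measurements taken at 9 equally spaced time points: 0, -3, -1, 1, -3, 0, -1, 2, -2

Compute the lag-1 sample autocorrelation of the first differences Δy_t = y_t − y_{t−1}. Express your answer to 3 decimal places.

First differences Δy: -3, 2, 2, -4, 3, -1, 3, -4
Mean of differences = -0.2500
Numerator Σ(Δy_t−Δȳ)(Δy_{t+1}−Δȳ) = -38.8125
Denominator Σ(Δy_t−Δȳ)² = 67.5000
r_1(Δy) = -38.8125 / 67.5000 = -0.575

-0.575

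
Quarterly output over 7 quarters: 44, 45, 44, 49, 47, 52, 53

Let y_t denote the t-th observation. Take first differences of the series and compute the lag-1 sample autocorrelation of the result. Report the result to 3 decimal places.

First differences Δy: 1, -1, 5, -2, 5, 1
Mean of differences = 1.5000
Numerator Σ(Δy_t−Δȳ)(Δy_{t+1}−Δȳ) = -33.7500
Denominator Σ(Δy_t−Δȳ)² = 43.5000
r_1(Δy) = -33.7500 / 43.5000 = -0.776

-0.776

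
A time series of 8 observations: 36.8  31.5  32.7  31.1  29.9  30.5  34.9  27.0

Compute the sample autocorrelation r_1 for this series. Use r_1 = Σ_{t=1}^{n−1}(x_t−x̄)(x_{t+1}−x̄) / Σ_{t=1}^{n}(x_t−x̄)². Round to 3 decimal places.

-0.272

Mean x̄ = (36.8 + 31.5 + 32.7 + 31.1 + 29.9 + 30.5 + 34.9 + 27.0)/8 = 31.8000
Deviations from mean: 5.0000, -0.3000, 0.9000, -0.7000, -1.9000, -1.3000, 3.1000, -4.8000
Σ(x_t−x̄)(x_{t+1}−x̄) = (-1.5000) + (-0.2700) + (-0.6300) + (1.3300) + (2.4700) + (-4.0300) + (-14.8800) = -17.5100
Denominator Σ(x_t−x̄)² = 64.3400
r_1 = -17.5100 / 64.3400 = -0.272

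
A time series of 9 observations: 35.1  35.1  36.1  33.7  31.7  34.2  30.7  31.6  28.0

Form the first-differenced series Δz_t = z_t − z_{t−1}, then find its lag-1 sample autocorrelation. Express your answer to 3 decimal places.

-0.589

First differences Δz: 0.0, 1.0, -2.4, -2.0, 2.5, -3.5, 0.9, -3.6
Mean of differences = -0.8875
Numerator Σ(Δz_t−Δz̄)(Δz_{t+1}−Δz̄) = -21.6339
Denominator Σ(Δz_t−Δz̄)² = 36.7288
r_1(Δz) = -21.6339 / 36.7288 = -0.589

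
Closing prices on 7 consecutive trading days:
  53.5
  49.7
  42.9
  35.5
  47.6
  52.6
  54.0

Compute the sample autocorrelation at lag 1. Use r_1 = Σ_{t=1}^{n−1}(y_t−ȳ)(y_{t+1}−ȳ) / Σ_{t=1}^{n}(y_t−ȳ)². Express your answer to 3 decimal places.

0.348

Mean ȳ = (53.5 + 49.7 + 42.9 + 35.5 + 47.6 + 52.6 + 54.0)/7 = 47.9714
Deviations from mean: 5.5286, 1.7286, -5.0714, -12.4714, -0.3714, 4.6286, 6.0286
Σ(y_t−ȳ)(y_{t+1}−ȳ) = (9.5565) + (-8.7663) + (63.2480) + (4.6322) + (-1.7192) + (27.9037) = 94.8549
Denominator Σ(y_t−ȳ)² = 272.7143
r_1 = 94.8549 / 272.7143 = 0.348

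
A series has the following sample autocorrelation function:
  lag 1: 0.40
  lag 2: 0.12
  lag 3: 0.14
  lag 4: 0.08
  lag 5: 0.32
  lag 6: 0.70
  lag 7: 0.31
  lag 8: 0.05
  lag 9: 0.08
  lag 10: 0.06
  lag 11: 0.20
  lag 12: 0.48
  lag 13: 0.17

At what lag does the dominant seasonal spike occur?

6

The largest autocorrelation is r_6 = 0.70, with a weaker echo at lag 12 (0.48); the remaining lags stay at or below 0.40. The elevated value at lag 1 (0.40), dropping to 0.12 at lag 2, reflects decaying short-term dependence rather than seasonality.
The dominant spike at lag 6 indicates a seasonal period of 6.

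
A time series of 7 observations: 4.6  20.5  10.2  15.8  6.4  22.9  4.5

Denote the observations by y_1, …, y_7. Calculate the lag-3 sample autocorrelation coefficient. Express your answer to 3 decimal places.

-0.354

Mean ȳ = (4.6 + 20.5 + 10.2 + 15.8 + 6.4 + 22.9 + 4.5)/7 = 12.1286
Σ(y_t−ȳ)(y_{t+3}−ȳ) = (-27.6406) + (-47.9563) + (-20.7735) + (-28.0078) = -124.3782
Denominator Σ(y_t−ȳ)² = 350.9943
r_3 = -124.3782 / 350.9943 = -0.354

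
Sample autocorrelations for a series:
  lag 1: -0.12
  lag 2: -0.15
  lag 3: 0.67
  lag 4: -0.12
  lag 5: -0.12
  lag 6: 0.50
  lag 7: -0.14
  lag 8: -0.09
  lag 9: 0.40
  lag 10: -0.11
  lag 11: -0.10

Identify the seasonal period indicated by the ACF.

3

The largest autocorrelation is r_3 = 0.67, with weaker echoes at lags 6 (0.50) and 9 (0.40); the remaining lags stay at or below -0.09.
The dominant spike at lag 3 indicates a seasonal period of 3.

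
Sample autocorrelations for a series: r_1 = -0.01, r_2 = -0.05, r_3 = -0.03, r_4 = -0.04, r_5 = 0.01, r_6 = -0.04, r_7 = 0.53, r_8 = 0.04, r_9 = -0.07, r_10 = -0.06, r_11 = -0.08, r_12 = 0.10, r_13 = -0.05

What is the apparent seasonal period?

The largest autocorrelation is r_7 = 0.53; the remaining lags stay at or below 0.10.
The dominant spike at lag 7 indicates a seasonal period of 7.

7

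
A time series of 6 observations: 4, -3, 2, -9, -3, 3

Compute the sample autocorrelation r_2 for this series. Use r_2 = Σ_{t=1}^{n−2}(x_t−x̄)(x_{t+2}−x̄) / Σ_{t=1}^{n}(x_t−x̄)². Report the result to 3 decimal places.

Mean x̄ = (4 − 3 + 2 − 9 − 3 + 3)/6 = -1.0000
Deviations from mean: 5.0000, -2.0000, 3.0000, -8.0000, -2.0000, 4.0000
Numerator Σ_{t=1}^{4}(x_t−x̄)(x_{t+2}−x̄) = -7.0000
Denominator Σ(x_t−x̄)² = 122.0000
r_2 = -7.0000 / 122.0000 = -0.057

-0.057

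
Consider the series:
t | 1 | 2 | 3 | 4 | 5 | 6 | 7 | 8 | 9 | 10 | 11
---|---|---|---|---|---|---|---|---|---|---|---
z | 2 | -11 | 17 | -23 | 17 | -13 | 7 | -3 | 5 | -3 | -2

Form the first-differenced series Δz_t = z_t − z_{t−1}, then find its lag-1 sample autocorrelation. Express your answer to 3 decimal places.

-0.921

First differences Δz: -13, 28, -40, 40, -30, 20, -10, 8, -8, 1
Mean of differences = -0.4000
Numerator Σ(Δz_t−Δz̄)(Δz_{t+1}−Δz̄) = -5232.9600
Denominator Σ(Δz_t−Δz̄)² = 5680.4000
r_1(Δz) = -5232.9600 / 5680.4000 = -0.921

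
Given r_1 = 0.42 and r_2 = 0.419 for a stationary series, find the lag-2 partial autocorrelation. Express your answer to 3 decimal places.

0.295

φ_{22} = (r_2 − r_1²) / (1 − r_1²)
r_1² = (0.42)² = 0.1764
Numerator = 0.419 − 0.1764 = 0.2426; denominator = 1 − 0.1764 = 0.8236
φ_{22} = 0.2426 / 0.8236 = 0.295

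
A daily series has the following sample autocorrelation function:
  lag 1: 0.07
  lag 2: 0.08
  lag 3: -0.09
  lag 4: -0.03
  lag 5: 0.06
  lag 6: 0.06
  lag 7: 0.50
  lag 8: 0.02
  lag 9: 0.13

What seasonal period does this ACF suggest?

The largest autocorrelation is r_7 = 0.50; the remaining lags stay at or below 0.13.
The dominant spike at lag 7 indicates a seasonal period of 7.

7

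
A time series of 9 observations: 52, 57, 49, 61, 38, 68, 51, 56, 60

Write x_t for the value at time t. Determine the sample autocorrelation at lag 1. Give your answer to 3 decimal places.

Mean x̄ = (52 + 57 + 49 + 61 + 38 + 68 + 51 + 56 + 60)/9 = 54.6667
Numerator Σ_{t=1}^{8}(x_t−x̄)(x_{t+1}−x̄) = -429.7778
Denominator Σ(x_t−x̄)² = 584.0000
r_1 = -429.7778 / 584.0000 = -0.736

-0.736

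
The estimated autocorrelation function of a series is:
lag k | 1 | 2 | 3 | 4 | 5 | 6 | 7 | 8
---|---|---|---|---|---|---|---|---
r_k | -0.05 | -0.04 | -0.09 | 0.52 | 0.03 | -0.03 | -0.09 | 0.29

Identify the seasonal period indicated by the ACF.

4

The largest autocorrelation is r_4 = 0.52, with a weaker echo at lag 8 (0.29); the remaining lags stay at or below 0.03.
The dominant spike at lag 4 indicates a seasonal period of 4.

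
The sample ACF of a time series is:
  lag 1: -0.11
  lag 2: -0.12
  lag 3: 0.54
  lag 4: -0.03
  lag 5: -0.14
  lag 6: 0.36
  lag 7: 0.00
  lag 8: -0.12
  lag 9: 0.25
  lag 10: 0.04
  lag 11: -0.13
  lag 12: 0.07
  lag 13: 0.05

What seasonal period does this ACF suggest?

The largest autocorrelation is r_3 = 0.54, with weaker echoes at lags 6 (0.36) and 9 (0.25); the remaining lags stay at or below 0.07.
The dominant spike at lag 3 indicates a seasonal period of 3.

3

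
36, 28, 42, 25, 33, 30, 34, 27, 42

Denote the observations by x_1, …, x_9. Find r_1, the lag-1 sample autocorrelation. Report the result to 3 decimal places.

Mean x̄ = (36 + 28 + 42 + 25 + 33 + 30 + 34 + 27 + 42)/9 = 33.0000
Numerator Σ_{t=1}^{8}(x_t−x̄)(x_{t+1}−x̄) = -195.0000
Denominator Σ(x_t−x̄)² = 306.0000
r_1 = -195.0000 / 306.0000 = -0.637

-0.637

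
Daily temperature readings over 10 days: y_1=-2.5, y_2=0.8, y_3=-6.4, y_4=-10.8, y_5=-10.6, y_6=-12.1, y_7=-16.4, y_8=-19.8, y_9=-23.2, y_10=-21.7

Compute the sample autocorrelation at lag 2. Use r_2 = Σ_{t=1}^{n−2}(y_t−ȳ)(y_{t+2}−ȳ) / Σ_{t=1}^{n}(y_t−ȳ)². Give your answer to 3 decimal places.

0.331

Mean ȳ = (-2.5 + 0.8 − 6.4 − 10.8 − 10.6 − 12.1 − 16.4 − 19.8 − 23.2 − 21.7)/10 = -12.2700
Numerator Σ_{t=1}^{8}(y_t−ȳ)(y_{t+2}−ȳ) = 194.5872
Denominator Σ(y_t−ȳ)² = 587.8610
r_2 = 194.5872 / 587.8610 = 0.331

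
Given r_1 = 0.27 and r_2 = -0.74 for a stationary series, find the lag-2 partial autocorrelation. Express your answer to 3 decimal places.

φ_{22} = (r_2 − r_1²) / (1 − r_1²)
r_1² = (0.27)² = 0.0729
Numerator = -0.74 − 0.0729 = -0.8129; denominator = 1 − 0.0729 = 0.9271
φ_{22} = -0.8129 / 0.9271 = -0.877

-0.877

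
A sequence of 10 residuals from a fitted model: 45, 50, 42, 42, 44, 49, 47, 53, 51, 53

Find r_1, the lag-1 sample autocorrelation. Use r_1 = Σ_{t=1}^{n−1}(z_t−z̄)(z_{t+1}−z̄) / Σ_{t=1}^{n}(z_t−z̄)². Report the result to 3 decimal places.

0.371

Mean z̄ = (45 + 50 + 42 + 42 + 44 + 49 + 47 + 53 + 51 + 53)/10 = 47.6000
Numerator Σ_{t=1}^{9}(z_t−z̄)(z_{t+1}−z̄) = 59.4400
Denominator Σ(z_t−z̄)² = 160.4000
r_1 = 59.4400 / 160.4000 = 0.371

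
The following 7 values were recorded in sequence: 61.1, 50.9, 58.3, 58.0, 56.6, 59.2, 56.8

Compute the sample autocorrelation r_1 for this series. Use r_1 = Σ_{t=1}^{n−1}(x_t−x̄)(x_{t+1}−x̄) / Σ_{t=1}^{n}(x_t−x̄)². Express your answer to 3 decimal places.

-0.537

Mean x̄ = (61.1 + 50.9 + 58.3 + 58.0 + 56.6 + 59.2 + 56.8)/7 = 57.2714
Deviations from mean: 3.8286, -6.3714, 1.0286, 0.7286, -0.6714, 1.9286, -0.4714
Σ(x_t−x̄)(x_{t+1}−x̄) = (-24.3935) + (-6.5535) + (0.7494) + (-0.4892) + (-1.2949) + (-0.9092) = -32.8908
Denominator Σ(x_t−x̄)² = 61.2343
r_1 = -32.8908 / 61.2343 = -0.537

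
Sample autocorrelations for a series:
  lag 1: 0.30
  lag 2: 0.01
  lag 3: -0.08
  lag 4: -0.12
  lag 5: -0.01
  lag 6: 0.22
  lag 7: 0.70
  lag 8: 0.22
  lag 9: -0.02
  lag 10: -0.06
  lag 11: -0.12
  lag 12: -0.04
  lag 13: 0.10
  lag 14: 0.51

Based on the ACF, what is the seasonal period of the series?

The largest autocorrelation is r_7 = 0.70, with a weaker echo at lag 14 (0.51); the remaining lags stay at or below 0.30. The elevated value at lag 1 (0.30), dropping to 0.01 at lag 2, reflects decaying short-term dependence rather than seasonality.
The dominant spike at lag 7 indicates a seasonal period of 7.

7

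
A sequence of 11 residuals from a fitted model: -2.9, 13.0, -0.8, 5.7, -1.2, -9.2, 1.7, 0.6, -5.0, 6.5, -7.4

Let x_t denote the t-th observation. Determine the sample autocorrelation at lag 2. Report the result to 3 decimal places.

0.120

Mean x̄ = (-2.9 + 13.0 − 0.8 + 5.7 − 1.2 − 9.2 + 1.7 + 0.6 − 5.0 + 6.5 − 7.4)/11 = 0.0909
Numerator Σ_{t=1}^{9}(x_t−x̄)(x_{t+2}−x̄) = 50.5089
Denominator Σ(x_t−x̄)² = 421.7891
r_2 = 50.5089 / 421.7891 = 0.120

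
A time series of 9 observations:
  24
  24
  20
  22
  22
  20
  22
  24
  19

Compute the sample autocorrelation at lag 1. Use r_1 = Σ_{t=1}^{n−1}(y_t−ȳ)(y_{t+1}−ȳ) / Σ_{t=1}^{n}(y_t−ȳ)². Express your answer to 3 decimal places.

Mean ȳ = (24 + 24 + 20 + 22 + 22 + 20 + 22 + 24 + 19)/9 = 21.8889
Numerator Σ_{t=1}^{8}(y_t−ȳ)(y_{t+1}−ȳ) = -6.0123
Denominator Σ(y_t−ȳ)² = 28.8889
r_1 = -6.0123 / 28.8889 = -0.208

-0.208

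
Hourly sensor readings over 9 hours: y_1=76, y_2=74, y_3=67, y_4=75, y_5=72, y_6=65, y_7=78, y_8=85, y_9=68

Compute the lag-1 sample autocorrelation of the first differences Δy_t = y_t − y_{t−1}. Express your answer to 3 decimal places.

-0.228

First differences Δy: -2, -7, 8, -3, -7, 13, 7, -17
Mean of differences = -1.0000
Numerator Σ(Δy_t−Δȳ)(Δy_{t+1}−Δȳ) = -154.0000
Denominator Σ(Δy_t−Δȳ)² = 674.0000
r_1(Δy) = -154.0000 / 674.0000 = -0.228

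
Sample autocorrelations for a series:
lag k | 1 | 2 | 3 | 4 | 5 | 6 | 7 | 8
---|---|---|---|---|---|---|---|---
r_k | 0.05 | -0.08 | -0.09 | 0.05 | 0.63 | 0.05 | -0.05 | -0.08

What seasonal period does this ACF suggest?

The largest autocorrelation is r_5 = 0.63; the remaining lags stay at or below 0.05.
The dominant spike at lag 5 indicates a seasonal period of 5.

5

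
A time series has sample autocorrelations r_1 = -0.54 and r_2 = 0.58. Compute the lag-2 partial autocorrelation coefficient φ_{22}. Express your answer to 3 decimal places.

φ_{22} = (r_2 − r_1²) / (1 − r_1²)
r_1² = (-0.54)² = 0.2916
Numerator = 0.58 − 0.2916 = 0.2884; denominator = 1 − 0.2916 = 0.7084
φ_{22} = 0.2884 / 0.7084 = 0.407

0.407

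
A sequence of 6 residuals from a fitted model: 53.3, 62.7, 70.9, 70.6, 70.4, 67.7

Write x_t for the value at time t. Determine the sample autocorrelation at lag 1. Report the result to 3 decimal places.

Mean x̄ = (53.3 + 62.7 + 70.9 + 70.6 + 70.4 + 67.7)/6 = 65.9333
Deviations from mean: -12.6333, -3.2333, 4.9667, 4.6667, 4.4667, 1.7667
Numerator Σ_{t=1}^{5}(x_t−x̄)(x_{t+1}−x̄) = 76.7022
Denominator Σ(x_t−x̄)² = 239.5733
r_1 = 76.7022 / 239.5733 = 0.320

0.320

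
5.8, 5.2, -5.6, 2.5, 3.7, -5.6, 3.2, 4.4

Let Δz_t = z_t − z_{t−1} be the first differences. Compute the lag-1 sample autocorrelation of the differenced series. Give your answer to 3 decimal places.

-0.442

First differences Δz: -0.6, -10.8, 8.1, 1.2, -9.3, 8.8, 1.2
Mean of differences = -0.2000
Numerator Σ(Δz_t−Δz̄)(Δz_{t+1}−Δz̄) = -154.1600
Denominator Σ(Δz_t−Δz̄)² = 349.1400
r_1(Δz) = -154.1600 / 349.1400 = -0.442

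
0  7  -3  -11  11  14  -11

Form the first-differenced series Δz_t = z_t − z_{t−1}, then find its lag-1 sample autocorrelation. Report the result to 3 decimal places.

First differences Δz: 7, -10, -8, 22, 3, -25
Mean of differences = -1.8333
Numerator Σ(Δz_t−Δz̄)(Δz_{t+1}−Δz̄) = -165.5278
Denominator Σ(Δz_t−Δz̄)² = 1310.8333
r_1(Δz) = -165.5278 / 1310.8333 = -0.126

-0.126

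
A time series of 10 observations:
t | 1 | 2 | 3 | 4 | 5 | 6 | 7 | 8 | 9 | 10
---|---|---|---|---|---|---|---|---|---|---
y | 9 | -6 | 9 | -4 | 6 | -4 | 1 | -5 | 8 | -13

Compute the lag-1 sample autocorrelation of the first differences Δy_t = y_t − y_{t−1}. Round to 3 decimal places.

First differences Δy: -15, 15, -13, 10, -10, 5, -6, 13, -21
Mean of differences = -2.4444
Numerator Σ(Δy_t−Δȳ)(Δy_{t+1}−Δȳ) = -1052.7531
Denominator Σ(Δy_t−Δȳ)² = 1436.2222
r_1(Δy) = -1052.7531 / 1436.2222 = -0.733

-0.733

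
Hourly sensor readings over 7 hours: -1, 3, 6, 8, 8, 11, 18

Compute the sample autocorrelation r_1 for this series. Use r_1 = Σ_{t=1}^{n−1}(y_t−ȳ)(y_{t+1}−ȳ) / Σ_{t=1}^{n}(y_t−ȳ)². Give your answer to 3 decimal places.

0.382

Mean ȳ = (-1 + 3 + 6 + 8 + 8 + 11 + 18)/7 = 7.5714
Deviations from mean: -8.5714, -4.5714, -1.5714, 0.4286, 0.4286, 3.4286, 10.4286
Numerator Σ_{t=1}^{6}(y_t−ȳ)(y_{t+1}−ȳ) = 83.1020
Denominator Σ(y_t−ȳ)² = 217.7143
r_1 = 83.1020 / 217.7143 = 0.382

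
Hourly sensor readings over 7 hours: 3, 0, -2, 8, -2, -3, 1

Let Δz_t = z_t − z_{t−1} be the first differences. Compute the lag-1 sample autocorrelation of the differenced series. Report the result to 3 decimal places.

First differences Δz: -3, -2, 10, -10, -1, 4
Mean of differences = -0.3333
Numerator Σ(Δz_t−Δz̄)(Δz_{t+1}−Δz̄) = -109.1111
Denominator Σ(Δz_t−Δz̄)² = 229.3333
r_1(Δz) = -109.1111 / 229.3333 = -0.476

-0.476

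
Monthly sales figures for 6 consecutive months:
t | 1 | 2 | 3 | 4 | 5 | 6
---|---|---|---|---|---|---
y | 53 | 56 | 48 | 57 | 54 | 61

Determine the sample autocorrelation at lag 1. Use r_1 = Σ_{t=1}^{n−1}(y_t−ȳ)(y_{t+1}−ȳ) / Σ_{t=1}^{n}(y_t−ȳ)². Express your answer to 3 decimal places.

Mean ȳ = (53 + 56 + 48 + 57 + 54 + 61)/6 = 54.8333
Deviations from mean: -1.8333, 1.1667, -6.8333, 2.1667, -0.8333, 6.1667
Σ(y_t−ȳ)(y_{t+1}−ȳ) = (-2.1389) + (-7.9722) + (-14.8056) + (-1.8056) + (-5.1389) = -31.8611
Denominator Σ(y_t−ȳ)² = 94.8333
r_1 = -31.8611 / 94.8333 = -0.336

-0.336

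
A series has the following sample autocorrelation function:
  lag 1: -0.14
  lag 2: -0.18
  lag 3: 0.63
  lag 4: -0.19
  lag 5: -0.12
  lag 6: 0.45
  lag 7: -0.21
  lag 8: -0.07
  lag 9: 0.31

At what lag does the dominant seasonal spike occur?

The largest autocorrelation is r_3 = 0.63, with weaker echoes at lags 6 (0.45) and 9 (0.31); the remaining lags stay at or below -0.07.
The dominant spike at lag 3 indicates a seasonal period of 3.

3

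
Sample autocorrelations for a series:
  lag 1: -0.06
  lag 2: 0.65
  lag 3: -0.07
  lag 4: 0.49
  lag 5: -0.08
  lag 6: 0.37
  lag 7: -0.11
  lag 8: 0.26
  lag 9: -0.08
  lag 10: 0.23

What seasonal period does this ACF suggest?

2

The largest autocorrelation is r_2 = 0.65, with weaker echoes at lags 4 (0.49), 6 (0.37), 8 (0.26) and 10 (0.23); the remaining lags stay at or below -0.06.
The dominant spike at lag 2 indicates a seasonal period of 2.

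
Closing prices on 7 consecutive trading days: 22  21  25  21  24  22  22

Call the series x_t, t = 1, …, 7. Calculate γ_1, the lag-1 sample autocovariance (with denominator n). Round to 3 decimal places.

-1.353

Mean x̄ = (22 + 21 + 25 + 21 + 24 + 22 + 22)/7 = 22.4286
Deviations: -0.4286, -1.4286, 2.5714, -1.4286, 1.5714, -0.4286, -0.4286
Σ_{t=1}^{6}(x_t−x̄)(x_{t+1}−x̄) = -9.4694
γ_1 = -9.4694 / 7 = -1.353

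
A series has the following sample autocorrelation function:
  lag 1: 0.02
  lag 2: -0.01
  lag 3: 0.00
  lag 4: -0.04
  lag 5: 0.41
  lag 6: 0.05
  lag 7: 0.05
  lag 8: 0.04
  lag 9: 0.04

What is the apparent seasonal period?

The largest autocorrelation is r_5 = 0.41; the remaining lags stay at or below 0.05.
The dominant spike at lag 5 indicates a seasonal period of 5.

5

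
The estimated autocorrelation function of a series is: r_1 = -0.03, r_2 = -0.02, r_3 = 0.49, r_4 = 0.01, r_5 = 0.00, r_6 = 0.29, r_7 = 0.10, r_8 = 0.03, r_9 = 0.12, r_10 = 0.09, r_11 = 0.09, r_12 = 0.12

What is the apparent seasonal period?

The largest autocorrelation is r_3 = 0.49, with a weaker echo at lag 6 (0.29); the remaining lags stay at or below 0.12.
The dominant spike at lag 3 indicates a seasonal period of 3.

3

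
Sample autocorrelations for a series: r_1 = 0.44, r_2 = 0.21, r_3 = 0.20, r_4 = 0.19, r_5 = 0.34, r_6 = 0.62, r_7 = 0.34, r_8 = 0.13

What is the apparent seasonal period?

The largest autocorrelation is r_6 = 0.62; the remaining lags stay at or below 0.44. The elevated value at lag 1 (0.44), dropping to 0.21 at lag 2, reflects decaying short-term dependence rather than seasonality.
The dominant spike at lag 6 indicates a seasonal period of 6.

6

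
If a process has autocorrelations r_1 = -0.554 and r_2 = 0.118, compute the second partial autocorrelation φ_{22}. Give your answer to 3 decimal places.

φ_{22} = (r_2 − r_1²) / (1 − r_1²)
r_1² = (-0.554)² = 0.306916
Numerator = 0.118 − 0.3069 = -0.1889; denominator = 1 − 0.3069 = 0.6931
φ_{22} = -0.1889 / 0.6931 = -0.273

-0.273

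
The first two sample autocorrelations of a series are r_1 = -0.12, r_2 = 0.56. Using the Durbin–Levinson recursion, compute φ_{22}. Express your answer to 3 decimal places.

0.554

φ_{22} = (r_2 − r_1²) / (1 − r_1²)
r_1² = (-0.12)² = 0.0144
Numerator = 0.56 − 0.0144 = 0.5456; denominator = 1 − 0.0144 = 0.9856
φ_{22} = 0.5456 / 0.9856 = 0.554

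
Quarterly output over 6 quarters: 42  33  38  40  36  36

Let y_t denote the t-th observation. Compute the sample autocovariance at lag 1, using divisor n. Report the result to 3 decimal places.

Mean ȳ = (42 + 33 + 38 + 40 + 36 + 36)/6 = 37.5000
Deviations: 4.5000, -4.5000, 0.5000, 2.5000, -1.5000, -1.5000
Σ_{t=1}^{5}(y_t−ȳ)(y_{t+1}−ȳ) = -22.7500
γ_1 = -22.7500 / 6 = -3.792

-3.792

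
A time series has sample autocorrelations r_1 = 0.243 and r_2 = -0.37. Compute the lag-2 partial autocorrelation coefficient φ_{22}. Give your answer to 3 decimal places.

φ_{22} = (r_2 − r_1²) / (1 − r_1²)
r_1² = (0.243)² = 0.059049
Numerator = -0.37 − 0.0590 = -0.4290; denominator = 1 − 0.0590 = 0.9410
φ_{22} = -0.4290 / 0.9410 = -0.456

-0.456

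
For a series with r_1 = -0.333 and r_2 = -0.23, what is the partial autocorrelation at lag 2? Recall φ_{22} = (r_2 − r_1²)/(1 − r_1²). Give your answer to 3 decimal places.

φ_{22} = (r_2 − r_1²) / (1 − r_1²)
r_1² = (-0.333)² = 0.110889
Numerator = -0.23 − 0.1109 = -0.3409; denominator = 1 − 0.1109 = 0.8891
φ_{22} = -0.3409 / 0.8891 = -0.383

-0.383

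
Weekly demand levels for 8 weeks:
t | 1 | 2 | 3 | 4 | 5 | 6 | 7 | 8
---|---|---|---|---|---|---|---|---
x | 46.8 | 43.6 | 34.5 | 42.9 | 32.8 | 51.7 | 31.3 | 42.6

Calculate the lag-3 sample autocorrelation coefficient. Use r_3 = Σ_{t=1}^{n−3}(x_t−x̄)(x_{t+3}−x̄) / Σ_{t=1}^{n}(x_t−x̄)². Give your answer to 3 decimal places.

Mean x̄ = (46.8 + 43.6 + 34.5 + 42.9 + 32.8 + 51.7 + 31.3 + 42.6)/8 = 40.7750
Deviations from mean: 6.0250, 2.8250, -6.2750, 2.1250, -7.9750, 10.9250, -9.4750, 1.8250
Σ(x_t−x̄)(x_{t+3}−x̄) = (12.8031) + (-22.5294) + (-68.5544) + (-20.1344) + (-14.5544) = -112.9694
Denominator Σ(x_t−x̄)² = 364.2350
r_3 = -112.9694 / 364.2350 = -0.310

-0.310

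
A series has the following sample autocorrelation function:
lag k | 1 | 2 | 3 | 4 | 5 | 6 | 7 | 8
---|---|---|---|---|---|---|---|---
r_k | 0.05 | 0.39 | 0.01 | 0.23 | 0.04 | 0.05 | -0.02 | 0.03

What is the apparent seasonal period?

The largest autocorrelation is r_2 = 0.39, with a weaker echo at lag 4 (0.23); the remaining lags stay at or below 0.05.
The dominant spike at lag 2 indicates a seasonal period of 2.

2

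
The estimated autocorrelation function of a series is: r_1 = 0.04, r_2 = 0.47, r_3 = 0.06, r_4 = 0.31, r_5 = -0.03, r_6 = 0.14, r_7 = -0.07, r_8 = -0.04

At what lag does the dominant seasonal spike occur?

2

The largest autocorrelation is r_2 = 0.47, with a weaker echo at lag 4 (0.31); the remaining lags stay at or below 0.14.
The dominant spike at lag 2 indicates a seasonal period of 2.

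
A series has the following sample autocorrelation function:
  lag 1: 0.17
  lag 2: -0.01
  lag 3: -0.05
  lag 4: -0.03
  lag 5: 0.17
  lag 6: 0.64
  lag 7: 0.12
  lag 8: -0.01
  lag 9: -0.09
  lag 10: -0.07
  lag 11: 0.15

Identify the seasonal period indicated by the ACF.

The largest autocorrelation is r_6 = 0.64; the remaining lags stay at or below 0.17.
The dominant spike at lag 6 indicates a seasonal period of 6.

6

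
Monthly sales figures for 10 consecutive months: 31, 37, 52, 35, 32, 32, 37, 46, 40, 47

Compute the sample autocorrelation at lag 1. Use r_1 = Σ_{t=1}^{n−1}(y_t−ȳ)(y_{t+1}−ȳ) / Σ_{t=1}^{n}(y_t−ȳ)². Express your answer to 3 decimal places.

0.064

Mean ȳ = (31 + 37 + 52 + 35 + 32 + 32 + 37 + 46 + 40 + 47)/10 = 38.9000
Numerator Σ_{t=1}^{9}(y_t−ȳ)(y_{t+1}−ȳ) = 29.8900
Denominator Σ(y_t−ȳ)² = 468.9000
r_1 = 29.8900 / 468.9000 = 0.064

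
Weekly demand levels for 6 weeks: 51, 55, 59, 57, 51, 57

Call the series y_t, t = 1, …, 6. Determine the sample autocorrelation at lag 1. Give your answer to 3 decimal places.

-0.143

Mean ȳ = (51 + 55 + 59 + 57 + 51 + 57)/6 = 55.0000
Deviations from mean: -4.0000, 0.0000, 4.0000, 2.0000, -4.0000, 2.0000
Σ(y_t−ȳ)(y_{t+1}−ȳ) = (0.0000) + (0.0000) + (8.0000) + (-8.0000) + (-8.0000) = -8.0000
Denominator Σ(y_t−ȳ)² = 56.0000
r_1 = -8.0000 / 56.0000 = -0.143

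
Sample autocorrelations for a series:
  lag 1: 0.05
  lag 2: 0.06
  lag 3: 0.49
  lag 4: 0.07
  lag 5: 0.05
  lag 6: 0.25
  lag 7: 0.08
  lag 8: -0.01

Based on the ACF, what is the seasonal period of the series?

3

The largest autocorrelation is r_3 = 0.49, with a weaker echo at lag 6 (0.25); the remaining lags stay at or below 0.08.
The dominant spike at lag 3 indicates a seasonal period of 3.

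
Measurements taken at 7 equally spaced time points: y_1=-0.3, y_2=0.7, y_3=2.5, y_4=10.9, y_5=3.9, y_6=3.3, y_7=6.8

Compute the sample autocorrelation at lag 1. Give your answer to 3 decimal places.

Mean ȳ = (-0.3 + 0.7 + 2.5 + 10.9 + 3.9 + 3.3 + 6.8)/7 = 3.9714
Deviations from mean: -4.2714, -3.2714, -1.4714, 6.9286, -0.0714, -0.6714, 2.8286
Σ(y_t−ȳ)(y_{t+1}−ȳ) = (13.9737) + (4.8137) + (-10.1949) + (-0.4949) + (0.0480) + (-1.8992) = 6.2463
Denominator Σ(y_t−ȳ)² = 87.5743
r_1 = 6.2463 / 87.5743 = 0.071

0.071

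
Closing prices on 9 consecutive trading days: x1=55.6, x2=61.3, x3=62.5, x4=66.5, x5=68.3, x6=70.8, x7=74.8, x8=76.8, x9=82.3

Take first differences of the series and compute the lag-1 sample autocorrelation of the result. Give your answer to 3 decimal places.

First differences Δx: 5.7, 1.2, 4.0, 1.8, 2.5, 4.0, 2.0, 5.5
Mean of differences = 3.3375
Numerator Σ(Δx_t−Δx̄)(Δx_{t+1}−Δx̄) = -10.5302
Denominator Σ(Δx_t−Δx̄)² = 20.5588
r_1(Δx) = -10.5302 / 20.5588 = -0.512

-0.512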